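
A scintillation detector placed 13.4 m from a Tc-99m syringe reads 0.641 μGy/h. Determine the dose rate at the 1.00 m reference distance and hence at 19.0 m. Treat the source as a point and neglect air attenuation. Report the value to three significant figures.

Using I₁d₁² = I₂d₂²,
At 1.00 m: 0.641 × (13.4/1.00)² = 0.641 × 179.6 = 115.1 μGy/h
At 19.0 m: (1.00/19.0)² = 0.002770, so 115.1 × 0.002770 = 0.3188 μGy/h.

115 μGy/h; 0.319 μGy/h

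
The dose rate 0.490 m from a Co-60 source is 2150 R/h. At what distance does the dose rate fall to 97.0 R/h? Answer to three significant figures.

Intensity scales as (d₁/d₂)², so d₂ = d₁·√(I₁/I₂).
I₁/I₂ = 2150/97.0 = 22.16, so d₂ = 0.490 × √22.16 = 2.307 m.

2.31 m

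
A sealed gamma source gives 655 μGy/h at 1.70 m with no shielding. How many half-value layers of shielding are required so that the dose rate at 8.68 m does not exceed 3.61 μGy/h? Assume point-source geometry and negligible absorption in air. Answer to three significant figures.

2.80 half-value layers

At 8.68 m, distance alone gives (1.70/8.68)² = 0.03836, so 655 × 0.03836 = 25.13 μGy/h.
Further attenuation needed: 25.13/3.61 = 6.961.
n = log₂(6.961) = 2.799 half-value layers.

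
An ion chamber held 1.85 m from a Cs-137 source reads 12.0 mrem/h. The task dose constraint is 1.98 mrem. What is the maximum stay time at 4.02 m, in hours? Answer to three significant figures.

0.779 h

Applying the 1/r² law, rate at 4.02 m:
(1.85/4.02)² = 0.2118, so 12.0 × 0.2118 = 2.542 mrem/h.
Stay time = 1.98 mrem ÷ 2.542 mrem/h = 0.7789 h.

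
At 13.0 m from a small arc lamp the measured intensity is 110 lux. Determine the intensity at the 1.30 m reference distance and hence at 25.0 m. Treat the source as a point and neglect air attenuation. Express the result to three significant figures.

11000 lux; 29.7 lux

Since intensity falls as 1/r²,
At 1.30 m: (13.0/1.30)² = 100.0, so 110 × 100.0 = 11000 lux
At 25.0 m: (1.30/25.0)² = 0.002704, so 11000 × 0.002704 = 29.74 lux.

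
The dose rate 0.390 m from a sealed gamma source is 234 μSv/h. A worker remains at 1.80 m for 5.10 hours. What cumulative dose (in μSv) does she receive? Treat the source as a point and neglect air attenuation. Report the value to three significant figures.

56.0 μSv

Intensity scales as (d₁/d₂)², so rate at 1.80 m:
(0.390/1.80)² = 0.04694, so 234 × 0.04694 = 10.98 μSv/h.
Dose = rate × time = 10.98 μSv/h × 5.100 h = 56.00 μSv.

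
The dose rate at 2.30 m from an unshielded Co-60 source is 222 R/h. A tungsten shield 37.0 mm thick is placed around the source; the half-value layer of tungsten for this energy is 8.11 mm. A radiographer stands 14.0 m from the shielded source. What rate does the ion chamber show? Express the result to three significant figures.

0.254 R/h

Distance alone: 222 × (2.30/14.0)² = 222 × 0.02699 = 5.992 R/h.
Shield: 37.0/8.11 = 4.562 half-value layers → attenuation 2^(−4.562) = 0.04234.
Combined: 5.992 × 0.04234 = 0.2537 R/h.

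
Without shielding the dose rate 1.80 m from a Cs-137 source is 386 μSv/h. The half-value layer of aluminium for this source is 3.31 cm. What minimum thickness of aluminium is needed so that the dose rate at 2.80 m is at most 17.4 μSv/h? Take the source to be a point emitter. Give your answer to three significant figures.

At 2.80 m, distance alone gives 386 × (1.80/2.80)² = 386 × 0.4133 = 159.5 μSv/h.
Further attenuation needed: 159.5/17.4 = 9.167.
n = log₂(9.167) = 3.196 half-value layers.
Thickness = 3.196 × 3.31 cm = 10.58 cm.

10.6 cm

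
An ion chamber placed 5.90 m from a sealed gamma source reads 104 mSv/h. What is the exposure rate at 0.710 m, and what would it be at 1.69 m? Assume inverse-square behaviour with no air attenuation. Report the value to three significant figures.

Intensity scales as (d₁/d₂)², so
At 0.710 m: (5.90/0.710)² = 69.05, so 104 × 69.05 = 7181 mSv/h
At 1.69 m: 7181 × (0.710/1.69)² = 7181 × 0.1765 = 1267 mSv/h.

7180 mSv/h; 1270 mSv/h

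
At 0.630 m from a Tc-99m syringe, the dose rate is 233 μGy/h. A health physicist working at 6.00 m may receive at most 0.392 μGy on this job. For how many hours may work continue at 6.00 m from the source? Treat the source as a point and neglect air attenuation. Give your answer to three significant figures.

0.153 h

Intensity scales as (d₁/d₂)², so rate at 6.00 m:
233 × (0.630/6.00)² = 233 × 0.01102 = 2.568 μGy/h.
Stay time = 0.392 μGy ÷ 2.568 μGy/h = 0.1526 h.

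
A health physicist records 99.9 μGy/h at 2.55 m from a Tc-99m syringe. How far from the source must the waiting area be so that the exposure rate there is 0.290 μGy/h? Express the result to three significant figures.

By the inverse-square law, d₂ = d₁·√(I₁/I₂).
I₁/I₂ = 99.9/0.290 = 344.5, so d₂ = 2.55 × √344.5 = 47.33 m.

47.3 m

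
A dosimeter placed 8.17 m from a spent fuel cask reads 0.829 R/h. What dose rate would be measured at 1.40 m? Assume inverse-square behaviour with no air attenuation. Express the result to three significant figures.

28.2 R/h

Applying the 1/r² law, scaling from 8.17 m to 1.40 m:
0.829 × (8.17/1.40)² = 0.829 × 34.06 = 28.24 R/h.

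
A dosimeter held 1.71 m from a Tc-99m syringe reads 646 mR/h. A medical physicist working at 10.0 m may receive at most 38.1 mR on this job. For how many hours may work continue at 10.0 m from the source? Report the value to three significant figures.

2.02 h

By the inverse-square law, rate at 10.0 m:
646 × (1.71/10.0)² = 646 × 0.02924 = 18.89 mR/h.
Stay time = 38.1 mR ÷ 18.89 mR/h = 2.017 h.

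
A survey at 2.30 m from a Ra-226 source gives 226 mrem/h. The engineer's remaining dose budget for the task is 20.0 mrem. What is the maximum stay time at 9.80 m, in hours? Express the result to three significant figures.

Since intensity falls as 1/r², rate at 9.80 m:
(2.30/9.80)² = 0.05508, so 226 × 0.05508 = 12.45 mrem/h.
Stay time = 20.0 mrem ÷ 12.45 mrem/h = 1.606 h.

1.61 h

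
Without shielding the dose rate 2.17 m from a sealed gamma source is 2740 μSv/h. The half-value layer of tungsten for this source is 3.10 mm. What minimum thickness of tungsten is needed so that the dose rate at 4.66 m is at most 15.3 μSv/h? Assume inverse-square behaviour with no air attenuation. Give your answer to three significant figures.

16.4 mm

At 4.66 m, distance alone gives (2.17/4.66)² = 0.2168, so 2740 × 0.2168 = 594.0 μSv/h.
Further attenuation needed: 594.0/15.3 = 38.82.
n = log₂(38.82) = 5.279 half-value layers.
Thickness = 5.279 × 3.10 mm = 16.36 mm.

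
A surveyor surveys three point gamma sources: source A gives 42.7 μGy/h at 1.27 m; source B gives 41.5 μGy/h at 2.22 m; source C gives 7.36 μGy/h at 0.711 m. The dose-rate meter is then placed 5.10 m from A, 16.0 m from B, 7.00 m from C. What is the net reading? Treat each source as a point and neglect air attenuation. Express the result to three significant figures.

Each source contributes Iᵢ·(dᵢ/rᵢ)²; contributions add.
A: 42.7 × (1.27/5.10)² = 2.648 μGy/h
B: 41.5 × (2.22/16.0)² = 0.7989 μGy/h
C: 7.36 × (0.711/7.00)² = 0.07593 μGy/h
Total = 2.648 + 0.7989 + 0.07593 = 3.523 μGy/h.

3.52 μGy/h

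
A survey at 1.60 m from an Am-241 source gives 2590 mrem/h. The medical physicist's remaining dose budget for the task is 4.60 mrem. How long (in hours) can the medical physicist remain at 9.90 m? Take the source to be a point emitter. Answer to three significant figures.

Applying the 1/r² law, rate at 9.90 m:
(1.60/9.90)² = 0.02612, so 2590 × 0.02612 = 67.65 mrem/h.
Stay time = 4.60 mrem ÷ 67.65 mrem/h = 0.06800 h.

0.0680 h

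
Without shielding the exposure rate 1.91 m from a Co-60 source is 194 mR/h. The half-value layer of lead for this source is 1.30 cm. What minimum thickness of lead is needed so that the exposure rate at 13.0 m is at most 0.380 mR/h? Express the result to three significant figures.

At 13.0 m, distance alone gives (1.91/13.0)² = 0.02159, so 194 × 0.02159 = 4.188 mR/h.
Further attenuation needed: 4.188/0.380 = 11.02.
n = log₂(11.02) = 3.462 half-value layers.
Thickness = 3.462 × 1.30 cm = 4.501 cm.

4.50 cm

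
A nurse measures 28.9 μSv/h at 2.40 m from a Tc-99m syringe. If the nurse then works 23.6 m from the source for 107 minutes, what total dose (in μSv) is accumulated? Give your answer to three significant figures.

Intensity scales as (d₁/d₂)², so rate at 23.6 m:
28.9 × (2.40/23.6)² = 28.9 × 0.01034 = 0.2988 μSv/h.
Dose = rate × time = 0.2988 μSv/h × 1.783 h = 0.5328 μSv.

0.533 μSv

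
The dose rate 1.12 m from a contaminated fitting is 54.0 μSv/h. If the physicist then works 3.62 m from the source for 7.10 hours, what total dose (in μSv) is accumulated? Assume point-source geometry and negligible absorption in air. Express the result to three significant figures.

36.7 μSv

By the inverse-square law, rate at 3.62 m:
(1.12/3.62)² = 0.09572, so 54.0 × 0.09572 = 5.169 μSv/h.
Dose = rate × time = 5.169 μSv/h × 7.100 h = 36.70 μSv.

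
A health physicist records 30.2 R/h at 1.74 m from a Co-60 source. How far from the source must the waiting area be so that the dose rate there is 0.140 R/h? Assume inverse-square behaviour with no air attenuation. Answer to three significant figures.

25.6 m

Applying the 1/r² law, d₂ = d₁·√(I₁/I₂).
I₁/I₂ = 30.2/0.140 = 215.7, so d₂ = 1.74 × √215.7 = 25.55 m.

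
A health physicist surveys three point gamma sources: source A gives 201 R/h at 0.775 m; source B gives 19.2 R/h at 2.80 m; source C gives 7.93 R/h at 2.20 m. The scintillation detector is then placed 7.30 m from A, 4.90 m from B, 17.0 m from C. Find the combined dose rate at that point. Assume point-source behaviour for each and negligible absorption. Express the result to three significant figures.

8.67 R/h

Each source contributes Iᵢ·(dᵢ/rᵢ)²; contributions add.
A: 201 × (0.775/7.30)² = 2.265 R/h
B: 19.2 × (2.80/4.90)² = 6.269 R/h
C: 7.93 × (2.20/17.0)² = 0.1328 R/h
Total = 2.265 + 6.269 + 0.1328 = 8.667 R/h.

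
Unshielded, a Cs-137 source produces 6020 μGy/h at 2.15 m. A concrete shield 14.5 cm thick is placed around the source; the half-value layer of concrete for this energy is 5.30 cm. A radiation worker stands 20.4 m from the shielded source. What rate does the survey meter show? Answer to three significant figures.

Distance alone: 6020 × (2.15/20.4)² = 6020 × 0.01111 = 66.88 μGy/h.
Shield: 14.5/5.30 = 2.736 half-value layers → attenuation 2^(−2.736) = 0.1501.
Combined: 66.88 × 0.1501 = 10.04 μGy/h.

10.0 μGy/h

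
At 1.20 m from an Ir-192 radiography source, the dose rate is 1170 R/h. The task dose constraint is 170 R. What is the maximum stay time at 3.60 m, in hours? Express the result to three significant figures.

1.31 h

Applying the 1/r² law, rate at 3.60 m:
(1.20/3.60)² = 0.1111, so 1170 × 0.1111 = 130.0 R/h.
Stay time = 170 R ÷ 130.0 R/h = 1.308 h.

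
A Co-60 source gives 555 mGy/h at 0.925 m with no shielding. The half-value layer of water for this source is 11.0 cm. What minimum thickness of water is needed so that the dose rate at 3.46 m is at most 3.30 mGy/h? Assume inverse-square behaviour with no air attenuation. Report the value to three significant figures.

At 3.46 m, distance alone gives (0.925/3.46)² = 0.07147, so 555 × 0.07147 = 39.67 mGy/h.
Further attenuation needed: 39.67/3.30 = 12.02.
n = log₂(12.02) = 3.587 half-value layers.
Thickness = 3.587 × 11.0 cm = 39.46 cm.

39.5 cm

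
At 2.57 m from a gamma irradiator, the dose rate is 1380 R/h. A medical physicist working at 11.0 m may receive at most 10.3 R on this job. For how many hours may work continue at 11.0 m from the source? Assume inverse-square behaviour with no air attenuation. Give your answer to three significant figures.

Applying the 1/r² law, rate at 11.0 m:
1380 × (2.57/11.0)² = 1380 × 0.05459 = 75.33 R/h.
Stay time = 10.3 R ÷ 75.33 R/h = 0.1367 h.

0.137 h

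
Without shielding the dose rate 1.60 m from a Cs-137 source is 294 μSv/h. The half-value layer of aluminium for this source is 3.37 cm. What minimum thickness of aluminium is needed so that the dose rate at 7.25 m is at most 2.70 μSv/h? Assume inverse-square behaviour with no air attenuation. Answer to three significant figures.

At 7.25 m, distance alone gives 294 × (1.60/7.25)² = 294 × 0.04870 = 14.32 μSv/h.
Further attenuation needed: 14.32/2.70 = 5.304.
n = log₂(5.304) = 2.407 half-value layers.
Thickness = 2.407 × 3.37 cm = 8.112 cm.

8.11 cm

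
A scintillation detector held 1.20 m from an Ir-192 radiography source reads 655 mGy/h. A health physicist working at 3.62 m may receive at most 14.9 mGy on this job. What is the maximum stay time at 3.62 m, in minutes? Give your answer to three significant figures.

By the inverse-square law, rate at 3.62 m:
(1.20/3.62)² = 0.1099, so 655 × 0.1099 = 71.98 mGy/h.
Stay time = 14.9 mGy ÷ 71.98 mGy/h = 0.2070 h = 12.42 min.

12.4 min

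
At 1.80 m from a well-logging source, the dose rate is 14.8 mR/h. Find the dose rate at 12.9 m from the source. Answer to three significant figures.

0.288 mR/h

Applying the 1/r² law, the rate at 12.9 m is
(1.80/12.9)² = 0.01947, so 14.8 × 0.01947 = 0.2882 mR/h.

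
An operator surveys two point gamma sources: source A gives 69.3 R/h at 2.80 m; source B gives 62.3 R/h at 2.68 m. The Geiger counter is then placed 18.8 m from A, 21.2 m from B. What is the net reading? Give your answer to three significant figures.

Each source contributes Iᵢ·(dᵢ/rᵢ)²; contributions add.
A: 69.3 × (2.80/18.8)² = 1.537 R/h
B: 62.3 × (2.68/21.2)² = 0.9956 R/h
Total = 1.537 + 0.9956 = 2.533 R/h.

2.53 R/h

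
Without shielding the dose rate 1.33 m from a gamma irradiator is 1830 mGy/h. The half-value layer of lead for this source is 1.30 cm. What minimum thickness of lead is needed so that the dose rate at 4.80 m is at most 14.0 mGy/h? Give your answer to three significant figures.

4.33 cm

At 4.80 m, distance alone gives 1830 × (1.33/4.80)² = 1830 × 0.07678 = 140.5 mGy/h.
Further attenuation needed: 140.5/14.0 = 10.04.
n = log₂(10.04) = 3.328 half-value layers.
Thickness = 3.328 × 1.30 cm = 4.326 cm.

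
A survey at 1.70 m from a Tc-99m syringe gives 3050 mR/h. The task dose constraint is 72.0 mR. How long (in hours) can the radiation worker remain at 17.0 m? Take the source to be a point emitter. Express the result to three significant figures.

2.36 h

Using I₁d₁² = I₂d₂², rate at 17.0 m:
3050 × (1.70/17.0)² = 3050 × 0.01000 = 30.50 mR/h.
Stay time = 72.0 mR ÷ 30.50 mR/h = 2.361 h.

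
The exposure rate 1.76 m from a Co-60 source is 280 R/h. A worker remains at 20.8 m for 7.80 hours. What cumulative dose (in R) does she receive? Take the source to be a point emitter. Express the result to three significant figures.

Since intensity falls as 1/r², rate at 20.8 m:
(1.76/20.8)² = 0.007160, so 280 × 0.007160 = 2.005 R/h.
Dose = rate × time = 2.005 R/h × 7.800 h = 15.64 R.

15.6 R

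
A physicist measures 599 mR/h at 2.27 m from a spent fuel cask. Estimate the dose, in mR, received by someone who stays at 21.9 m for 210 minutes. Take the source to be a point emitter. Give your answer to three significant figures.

Since intensity falls as 1/r², rate at 21.9 m:
599 × (2.27/21.9)² = 599 × 0.01074 = 6.433 mR/h.
Dose = rate × time = 6.433 mR/h × 3.500 h = 22.52 mR.

22.5 mR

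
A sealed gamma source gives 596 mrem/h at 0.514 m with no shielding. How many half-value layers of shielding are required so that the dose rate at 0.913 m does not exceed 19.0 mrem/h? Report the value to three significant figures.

At 0.913 m, distance alone gives 596 × (0.514/0.913)² = 596 × 0.3169 = 188.9 mrem/h.
Further attenuation needed: 188.9/19.0 = 9.942.
n = log₂(9.942) = 3.314 half-value layers.

3.31 half-value layers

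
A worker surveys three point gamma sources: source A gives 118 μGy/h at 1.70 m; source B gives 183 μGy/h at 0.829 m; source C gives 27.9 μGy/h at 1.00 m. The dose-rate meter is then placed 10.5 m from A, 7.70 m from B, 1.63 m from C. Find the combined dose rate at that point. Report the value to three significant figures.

15.7 μGy/h

By superposition, sum each source's inverse-square contribution:
A: 118 × (1.70/10.5)² = 3.093 μGy/h
B: 183 × (0.829/7.70)² = 2.121 μGy/h
C: 27.9 × (1.00/1.63)² = 10.50 μGy/h
Total = 3.093 + 2.121 + 10.50 = 15.71 μGy/h.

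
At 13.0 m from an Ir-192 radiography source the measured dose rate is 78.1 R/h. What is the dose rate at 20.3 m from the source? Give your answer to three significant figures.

Since intensity falls as 1/r², scaling from 13.0 m to 20.3 m:
(13.0/20.3)² = 0.4101, so 78.1 × 0.4101 = 32.03 R/h.

32.0 R/h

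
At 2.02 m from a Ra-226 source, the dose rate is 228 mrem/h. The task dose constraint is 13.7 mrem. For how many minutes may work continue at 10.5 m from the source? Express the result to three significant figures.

Using I₁d₁² = I₂d₂², rate at 10.5 m:
(2.02/10.5)² = 0.03701, so 228 × 0.03701 = 8.438 mrem/h.
Stay time = 13.7 mrem ÷ 8.438 mrem/h = 1.624 h = 97.44 min.

97.4 min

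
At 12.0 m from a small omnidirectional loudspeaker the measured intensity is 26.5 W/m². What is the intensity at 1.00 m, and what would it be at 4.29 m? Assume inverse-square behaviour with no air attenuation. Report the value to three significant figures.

3820 W/m²; 207 W/m²

Since intensity falls as 1/r²,
At 1.00 m: (12.0/1.00)² = 144.0, so 26.5 × 144.0 = 3816 W/m²
At 4.29 m: 3816 × (1.00/4.29)² = 3816 × 0.05434 = 207.4 W/m².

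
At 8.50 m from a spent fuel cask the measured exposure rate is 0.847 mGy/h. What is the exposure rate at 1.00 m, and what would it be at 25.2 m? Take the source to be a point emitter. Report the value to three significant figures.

Intensity scales as (d₁/d₂)², so
At 1.00 m: (8.50/1.00)² = 72.25, so 0.847 × 72.25 = 61.20 mGy/h
At 25.2 m: 61.20 × (1.00/25.2)² = 61.20 × 0.001575 = 0.09639 mGy/h.

61.2 mGy/h; 0.0964 mGy/h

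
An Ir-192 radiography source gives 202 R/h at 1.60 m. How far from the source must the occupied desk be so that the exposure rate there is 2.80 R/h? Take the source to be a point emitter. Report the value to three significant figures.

13.6 m

Since intensity falls as 1/r², d₂ = d₁·√(I₁/I₂).
I₁/I₂ = 202/2.80 = 72.14, so d₂ = 1.60 × √72.14 = 13.59 m.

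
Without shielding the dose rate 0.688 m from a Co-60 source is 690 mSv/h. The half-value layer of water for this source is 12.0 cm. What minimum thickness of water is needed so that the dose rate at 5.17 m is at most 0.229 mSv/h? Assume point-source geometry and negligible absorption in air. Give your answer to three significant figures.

At 5.17 m, distance alone gives 690 × (0.688/5.17)² = 690 × 0.01771 = 12.22 mSv/h.
Further attenuation needed: 12.22/0.229 = 53.36.
n = log₂(53.36) = 5.738 half-value layers.
Thickness = 5.738 × 12.0 cm = 68.86 cm.

68.9 cm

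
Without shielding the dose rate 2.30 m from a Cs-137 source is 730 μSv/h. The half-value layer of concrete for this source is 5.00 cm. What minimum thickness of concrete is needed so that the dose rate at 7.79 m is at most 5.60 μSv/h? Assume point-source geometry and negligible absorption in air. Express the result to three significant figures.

17.5 cm

At 7.79 m, distance alone gives 730 × (2.30/7.79)² = 730 × 0.08717 = 63.63 μSv/h.
Further attenuation needed: 63.63/5.60 = 11.36.
n = log₂(11.36) = 3.506 half-value layers.
Thickness = 3.506 × 5.00 cm = 17.53 cm.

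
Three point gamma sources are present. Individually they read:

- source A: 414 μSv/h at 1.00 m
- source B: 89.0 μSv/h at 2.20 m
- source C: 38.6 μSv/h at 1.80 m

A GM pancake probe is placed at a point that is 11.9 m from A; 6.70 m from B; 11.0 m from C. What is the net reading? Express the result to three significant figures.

By superposition, sum each source's inverse-square contribution:
A: 414 × (1.00/11.9)² = 2.924 μSv/h
B: 89.0 × (2.20/6.70)² = 9.596 μSv/h
C: 38.6 × (1.80/11.0)² = 1.034 μSv/h
Total = 2.924 + 9.596 + 1.034 = 13.55 μSv/h.

13.6 μSv/h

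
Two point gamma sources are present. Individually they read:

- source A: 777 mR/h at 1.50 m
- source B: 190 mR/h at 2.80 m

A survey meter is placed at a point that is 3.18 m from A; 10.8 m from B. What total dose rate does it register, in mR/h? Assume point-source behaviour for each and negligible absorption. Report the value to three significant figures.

By superposition, sum each source's inverse-square contribution:
A: 777 × (1.50/3.18)² = 172.9 mR/h
B: 190 × (2.80/10.8)² = 12.77 mR/h
Total = 172.9 + 12.77 = 185.7 mR/h.

186 mR/h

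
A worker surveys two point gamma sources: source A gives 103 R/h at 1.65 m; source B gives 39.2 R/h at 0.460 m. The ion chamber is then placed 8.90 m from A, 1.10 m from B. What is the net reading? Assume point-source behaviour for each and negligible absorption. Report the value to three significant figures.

By superposition, sum each source's inverse-square contribution:
A: 103 × (1.65/8.90)² = 3.540 R/h
B: 39.2 × (0.460/1.10)² = 6.855 R/h
Total = 3.540 + 6.855 = 10.39 R/h.

10.4 R/h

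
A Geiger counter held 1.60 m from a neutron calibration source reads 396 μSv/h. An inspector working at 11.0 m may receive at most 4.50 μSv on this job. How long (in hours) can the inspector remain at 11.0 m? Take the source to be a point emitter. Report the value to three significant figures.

0.537 h

Since intensity falls as 1/r², rate at 11.0 m:
(1.60/11.0)² = 0.02116, so 396 × 0.02116 = 8.379 μSv/h.
Stay time = 4.50 μSv ÷ 8.379 μSv/h = 0.5371 h.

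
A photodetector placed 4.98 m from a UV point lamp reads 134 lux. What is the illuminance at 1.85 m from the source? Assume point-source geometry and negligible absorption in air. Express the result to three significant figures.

971 lux

Using I₁d₁² = I₂d₂², scaling from 4.98 m to 1.85 m:
(4.98/1.85)² = 7.246, so 134 × 7.246 = 971.0 lux.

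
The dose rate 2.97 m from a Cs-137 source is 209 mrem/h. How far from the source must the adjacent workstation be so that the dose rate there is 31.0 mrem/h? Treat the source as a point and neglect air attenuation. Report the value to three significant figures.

7.71 m

Since intensity falls as 1/r², d₂ = d₁·√(I₁/I₂).
I₁/I₂ = 209/31.0 = 6.742, so d₂ = 2.97 × √6.742 = 7.712 m.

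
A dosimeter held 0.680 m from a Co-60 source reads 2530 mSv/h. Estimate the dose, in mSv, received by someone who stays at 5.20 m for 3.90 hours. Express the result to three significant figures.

169 mSv

Intensity scales as (d₁/d₂)², so rate at 5.20 m:
2530 × (0.680/5.20)² = 2530 × 0.01710 = 43.26 mSv/h.
Dose = rate × time = 43.26 mSv/h × 3.900 h = 168.7 mSv.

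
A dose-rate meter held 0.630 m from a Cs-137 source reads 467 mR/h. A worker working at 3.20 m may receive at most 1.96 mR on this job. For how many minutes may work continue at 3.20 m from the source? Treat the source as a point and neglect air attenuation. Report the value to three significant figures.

By the inverse-square law, rate at 3.20 m:
(0.630/3.20)² = 0.03876, so 467 × 0.03876 = 18.10 mR/h.
Stay time = 1.96 mR ÷ 18.10 mR/h = 0.1083 h = 6.498 min.

6.50 min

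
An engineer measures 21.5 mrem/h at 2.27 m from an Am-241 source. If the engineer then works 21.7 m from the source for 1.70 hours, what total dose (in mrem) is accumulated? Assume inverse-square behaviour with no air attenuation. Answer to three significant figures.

Intensity scales as (d₁/d₂)², so rate at 21.7 m:
21.5 × (2.27/21.7)² = 21.5 × 0.01094 = 0.2352 mrem/h.
Dose = rate × time = 0.2352 mrem/h × 1.700 h = 0.3998 mrem.

0.400 mrem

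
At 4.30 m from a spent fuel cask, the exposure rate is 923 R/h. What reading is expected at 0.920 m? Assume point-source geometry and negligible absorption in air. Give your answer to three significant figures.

20200 R/h

By the inverse-square law, the rate at 0.920 m is
923 × (4.30/0.920)² = 923 × 21.85 = 20170 R/h.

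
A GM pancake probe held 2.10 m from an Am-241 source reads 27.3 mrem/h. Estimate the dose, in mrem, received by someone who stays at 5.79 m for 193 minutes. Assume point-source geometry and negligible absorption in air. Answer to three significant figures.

11.6 mrem

Using I₁d₁² = I₂d₂², rate at 5.79 m:
27.3 × (2.10/5.79)² = 27.3 × 0.1315 = 3.590 mrem/h.
Dose = rate × time = 3.590 mrem/h × 3.217 h = 11.55 mrem.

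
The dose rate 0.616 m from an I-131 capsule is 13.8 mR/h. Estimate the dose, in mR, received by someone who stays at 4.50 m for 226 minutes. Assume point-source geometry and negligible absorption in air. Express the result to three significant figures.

0.974 mR

Since intensity falls as 1/r², rate at 4.50 m:
13.8 × (0.616/4.50)² = 13.8 × 0.01874 = 0.2586 mR/h.
Dose = rate × time = 0.2586 mR/h × 3.767 h = 0.9741 mR.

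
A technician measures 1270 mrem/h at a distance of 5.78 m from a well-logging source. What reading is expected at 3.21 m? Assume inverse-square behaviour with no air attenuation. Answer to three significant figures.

4120 mrem/h

By the inverse-square law, the rate at 3.21 m is
1270 × (5.78/3.21)² = 1270 × 3.242 = 4117 mrem/h.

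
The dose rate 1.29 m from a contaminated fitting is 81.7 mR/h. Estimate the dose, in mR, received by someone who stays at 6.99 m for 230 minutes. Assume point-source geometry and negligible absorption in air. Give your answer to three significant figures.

Applying the 1/r² law, rate at 6.99 m:
(1.29/6.99)² = 0.03406, so 81.7 × 0.03406 = 2.783 mR/h.
Dose = rate × time = 2.783 mR/h × 3.833 h = 10.67 mR.

10.7 mR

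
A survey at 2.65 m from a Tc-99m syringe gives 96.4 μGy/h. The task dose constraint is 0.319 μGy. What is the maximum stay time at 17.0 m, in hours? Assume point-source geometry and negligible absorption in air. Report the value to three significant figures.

By the inverse-square law, rate at 17.0 m:
96.4 × (2.65/17.0)² = 96.4 × 0.02430 = 2.343 μGy/h.
Stay time = 0.319 μGy ÷ 2.343 μGy/h = 0.1362 h.

0.136 h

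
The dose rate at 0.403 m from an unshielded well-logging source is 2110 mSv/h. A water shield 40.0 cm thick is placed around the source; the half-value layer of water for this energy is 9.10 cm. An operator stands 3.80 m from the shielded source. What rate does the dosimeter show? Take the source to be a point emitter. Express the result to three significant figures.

1.13 mSv/h

Distance alone: (0.403/3.80)² = 0.01125, so 2110 × 0.01125 = 23.74 mSv/h.
Shield: 40.0/9.10 = 4.396 half-value layers → attenuation 2^(−4.396) = 0.04750.
Combined: 23.74 × 0.04750 = 1.128 mSv/h.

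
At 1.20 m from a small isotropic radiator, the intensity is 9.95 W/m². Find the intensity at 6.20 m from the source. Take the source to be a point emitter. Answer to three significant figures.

0.373 W/m²

By the inverse-square law, the rate at 6.20 m is
9.95 × (1.20/6.20)² = 9.95 × 0.03746 = 0.3727 W/m².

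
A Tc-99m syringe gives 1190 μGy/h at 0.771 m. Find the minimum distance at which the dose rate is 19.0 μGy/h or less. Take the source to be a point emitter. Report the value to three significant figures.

Applying the 1/r² law, d₂ = d₁·√(I₁/I₂).
I₁/I₂ = 1190/19.0 = 62.63, so d₂ = 0.771 × √62.63 = 6.102 m.

6.10 m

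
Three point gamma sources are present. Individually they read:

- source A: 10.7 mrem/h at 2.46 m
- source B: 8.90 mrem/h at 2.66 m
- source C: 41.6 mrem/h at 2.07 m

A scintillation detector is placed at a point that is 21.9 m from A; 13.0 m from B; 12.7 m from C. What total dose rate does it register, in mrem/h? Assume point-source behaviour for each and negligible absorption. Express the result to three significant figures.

1.61 mrem/h

By superposition, sum each source's inverse-square contribution:
A: 10.7 × (2.46/21.9)² = 0.1350 mrem/h
B: 8.90 × (2.66/13.0)² = 0.3726 mrem/h
C: 41.6 × (2.07/12.7)² = 1.105 mrem/h
Total = 0.1350 + 0.3726 + 1.105 = 1.613 mrem/h.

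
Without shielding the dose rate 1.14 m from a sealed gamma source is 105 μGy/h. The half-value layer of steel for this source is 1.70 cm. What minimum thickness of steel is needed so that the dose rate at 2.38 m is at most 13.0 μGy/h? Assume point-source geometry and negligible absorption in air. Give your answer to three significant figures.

At 2.38 m, distance alone gives 105 × (1.14/2.38)² = 105 × 0.2294 = 24.09 μGy/h.
Further attenuation needed: 24.09/13.0 = 1.853.
n = log₂(1.853) = 0.8899 half-value layers.
Thickness = 0.8899 × 1.70 cm = 1.513 cm.

1.51 cm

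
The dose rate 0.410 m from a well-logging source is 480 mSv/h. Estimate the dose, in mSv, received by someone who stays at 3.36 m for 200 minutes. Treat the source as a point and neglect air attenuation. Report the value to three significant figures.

Intensity scales as (d₁/d₂)², so rate at 3.36 m:
480 × (0.410/3.36)² = 480 × 0.01489 = 7.147 mSv/h.
Dose = rate × time = 7.147 mSv/h × 3.333 h = 23.82 mSv.

23.8 mSv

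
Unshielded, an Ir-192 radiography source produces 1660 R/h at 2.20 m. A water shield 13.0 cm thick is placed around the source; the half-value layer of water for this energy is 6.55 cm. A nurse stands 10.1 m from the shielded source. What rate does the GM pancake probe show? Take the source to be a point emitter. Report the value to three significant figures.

Distance alone: (2.20/10.1)² = 0.04745, so 1660 × 0.04745 = 78.77 R/h.
Shield: 13.0/6.55 = 1.985 half-value layers → attenuation 2^(−1.985) = 0.2526.
Combined: 78.77 × 0.2526 = 19.90 R/h.

19.9 R/h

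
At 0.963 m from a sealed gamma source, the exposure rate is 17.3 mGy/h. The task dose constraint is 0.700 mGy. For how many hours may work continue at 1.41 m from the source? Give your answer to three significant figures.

By the inverse-square law, rate at 1.41 m:
(0.963/1.41)² = 0.4665, so 17.3 × 0.4665 = 8.070 mGy/h.
Stay time = 0.700 mGy ÷ 8.070 mGy/h = 0.08674 h.

0.0867 h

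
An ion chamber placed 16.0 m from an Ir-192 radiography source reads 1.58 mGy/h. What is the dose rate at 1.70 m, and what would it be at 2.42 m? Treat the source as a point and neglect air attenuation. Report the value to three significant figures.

140 mGy/h; 69.1 mGy/h

Using I₁d₁² = I₂d₂²,
At 1.70 m: (16.0/1.70)² = 88.58, so 1.58 × 88.58 = 140.0 mGy/h
At 2.42 m: 140.0 × (1.70/2.42)² = 140.0 × 0.4935 = 69.09 mGy/h.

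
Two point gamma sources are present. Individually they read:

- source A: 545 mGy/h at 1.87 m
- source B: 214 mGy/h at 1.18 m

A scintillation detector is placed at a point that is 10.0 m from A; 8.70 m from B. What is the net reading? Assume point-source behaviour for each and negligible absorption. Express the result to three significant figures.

23.0 mGy/h

By superposition, sum each source's inverse-square contribution:
A: 545 × (1.87/10.0)² = 19.06 mGy/h
B: 214 × (1.18/8.70)² = 3.937 mGy/h
Total = 19.06 + 3.937 = 23.00 mGy/h.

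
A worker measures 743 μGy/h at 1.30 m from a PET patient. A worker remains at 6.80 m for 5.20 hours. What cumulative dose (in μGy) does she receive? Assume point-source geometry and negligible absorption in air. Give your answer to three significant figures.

141 μGy

Applying the 1/r² law, rate at 6.80 m:
743 × (1.30/6.80)² = 743 × 0.03655 = 27.16 μGy/h.
Dose = rate × time = 27.16 μGy/h × 5.200 h = 141.2 μGy.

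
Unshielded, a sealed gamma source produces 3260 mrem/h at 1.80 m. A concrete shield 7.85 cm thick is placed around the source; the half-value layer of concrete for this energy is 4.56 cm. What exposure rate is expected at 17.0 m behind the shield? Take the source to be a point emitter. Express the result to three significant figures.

Distance alone: (1.80/17.0)² = 0.01121, so 3260 × 0.01121 = 36.54 mrem/h.
Shield: 7.85/4.56 = 1.721 half-value layers → attenuation 2^(−1.721) = 0.3033.
Combined: 36.54 × 0.3033 = 11.08 mrem/h.

11.1 mrem/h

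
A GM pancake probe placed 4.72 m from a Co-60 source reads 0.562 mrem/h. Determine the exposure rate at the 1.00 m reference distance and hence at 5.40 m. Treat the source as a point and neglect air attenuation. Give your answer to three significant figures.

12.5 mrem/h; 0.429 mrem/h

Applying the 1/r² law,
At 1.00 m: 0.562 × (4.72/1.00)² = 0.562 × 22.28 = 12.52 mrem/h
At 5.40 m: 12.52 × (1.00/5.40)² = 12.52 × 0.03429 = 0.4293 mrem/h.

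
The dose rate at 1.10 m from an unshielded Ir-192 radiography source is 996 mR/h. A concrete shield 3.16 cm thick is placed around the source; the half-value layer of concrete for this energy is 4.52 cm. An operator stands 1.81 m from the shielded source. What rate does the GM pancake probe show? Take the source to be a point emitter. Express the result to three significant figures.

227 mR/h

Distance alone: 996 × (1.10/1.81)² = 996 × 0.3693 = 367.8 mR/h.
Shield: 3.16/4.52 = 0.6991 half-value layers → attenuation 2^(−0.6991) = 0.6160.
Combined: 367.8 × 0.6160 = 226.6 mR/h.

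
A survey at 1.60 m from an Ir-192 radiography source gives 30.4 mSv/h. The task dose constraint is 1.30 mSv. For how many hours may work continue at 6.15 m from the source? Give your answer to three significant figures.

0.632 h

Since intensity falls as 1/r², rate at 6.15 m:
30.4 × (1.60/6.15)² = 30.4 × 0.06768 = 2.057 mSv/h.
Stay time = 1.30 mSv ÷ 2.057 mSv/h = 0.6320 h.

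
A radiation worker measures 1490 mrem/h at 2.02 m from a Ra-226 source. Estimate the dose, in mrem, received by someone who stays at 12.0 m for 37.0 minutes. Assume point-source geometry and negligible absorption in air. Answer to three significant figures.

Since intensity falls as 1/r², rate at 12.0 m:
(2.02/12.0)² = 0.02834, so 1490 × 0.02834 = 42.23 mrem/h.
Dose = rate × time = 42.23 mrem/h × 0.6167 h = 26.04 mrem.

26.0 mrem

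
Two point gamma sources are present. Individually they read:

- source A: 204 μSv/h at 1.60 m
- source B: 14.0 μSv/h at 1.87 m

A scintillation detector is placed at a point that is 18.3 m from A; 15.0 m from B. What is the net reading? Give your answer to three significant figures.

1.78 μSv/h

Each source contributes Iᵢ·(dᵢ/rᵢ)²; contributions add.
A: 204 × (1.60/18.3)² = 1.559 μSv/h
B: 14.0 × (1.87/15.0)² = 0.2176 μSv/h
Total = 1.559 + 0.2176 = 1.777 μSv/h.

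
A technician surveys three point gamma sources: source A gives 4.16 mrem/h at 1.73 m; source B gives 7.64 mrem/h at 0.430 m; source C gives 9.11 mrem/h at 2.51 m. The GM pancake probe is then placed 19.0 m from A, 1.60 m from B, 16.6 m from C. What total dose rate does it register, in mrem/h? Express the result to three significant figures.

0.795 mrem/h

By superposition, sum each source's inverse-square contribution:
A: 4.16 × (1.73/19.0)² = 0.03449 mrem/h
B: 7.64 × (0.430/1.60)² = 0.5518 mrem/h
C: 9.11 × (2.51/16.6)² = 0.2083 mrem/h
Total = 0.03449 + 0.5518 + 0.2083 = 0.7946 mrem/h.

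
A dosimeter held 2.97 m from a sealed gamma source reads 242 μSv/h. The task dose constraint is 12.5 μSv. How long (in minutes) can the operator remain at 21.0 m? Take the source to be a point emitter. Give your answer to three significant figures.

Since intensity falls as 1/r², rate at 21.0 m:
242 × (2.97/21.0)² = 242 × 0.02000 = 4.840 μSv/h.
Stay time = 12.5 μSv ÷ 4.840 μSv/h = 2.583 h = 155.0 min.

155 min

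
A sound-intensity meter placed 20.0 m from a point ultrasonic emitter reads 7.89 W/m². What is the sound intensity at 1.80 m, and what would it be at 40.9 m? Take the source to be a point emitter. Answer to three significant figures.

By the inverse-square law,
At 1.80 m: 7.89 × (20.0/1.80)² = 7.89 × 123.5 = 974.4 W/m²
At 40.9 m: (1.80/40.9)² = 0.001937, so 974.4 × 0.001937 = 1.887 W/m².

974 W/m²; 1.89 W/m²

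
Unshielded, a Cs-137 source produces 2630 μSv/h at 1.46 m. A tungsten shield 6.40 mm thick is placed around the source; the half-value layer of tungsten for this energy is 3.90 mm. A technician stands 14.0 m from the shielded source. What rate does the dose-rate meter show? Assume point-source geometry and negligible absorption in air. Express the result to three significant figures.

Distance alone: 2630 × (1.46/14.0)² = 2630 × 0.01088 = 28.61 μSv/h.
Shield: 6.40/3.90 = 1.641 half-value layers → attenuation 2^(−1.641) = 0.3206.
Combined: 28.61 × 0.3206 = 9.172 μSv/h.

9.17 μSv/h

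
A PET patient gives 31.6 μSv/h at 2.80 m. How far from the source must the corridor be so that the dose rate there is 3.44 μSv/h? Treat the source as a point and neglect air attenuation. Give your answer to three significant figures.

Applying the 1/r² law, d₂ = d₁·√(I₁/I₂).
I₁/I₂ = 31.6/3.44 = 9.186, so d₂ = 2.80 × √9.186 = 8.486 m.

8.49 m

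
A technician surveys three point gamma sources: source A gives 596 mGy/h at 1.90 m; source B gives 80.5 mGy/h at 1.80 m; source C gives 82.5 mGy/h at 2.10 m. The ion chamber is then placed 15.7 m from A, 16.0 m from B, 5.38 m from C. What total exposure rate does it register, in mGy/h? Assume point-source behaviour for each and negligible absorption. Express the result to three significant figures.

By superposition, sum each source's inverse-square contribution:
A: 596 × (1.90/15.7)² = 8.729 mGy/h
B: 80.5 × (1.80/16.0)² = 1.019 mGy/h
C: 82.5 × (2.10/5.38)² = 12.57 mGy/h
Total = 8.729 + 1.019 + 12.57 = 22.32 mGy/h.

22.3 mGy/h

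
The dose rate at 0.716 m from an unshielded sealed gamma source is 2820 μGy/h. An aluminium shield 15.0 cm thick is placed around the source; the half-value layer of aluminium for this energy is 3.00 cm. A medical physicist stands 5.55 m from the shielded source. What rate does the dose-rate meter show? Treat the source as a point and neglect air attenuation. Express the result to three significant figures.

Distance alone: 2820 × (0.716/5.55)² = 2820 × 0.01664 = 46.92 μGy/h.
Shield: 15.0/3.00 = 5.000 half-value layers → attenuation 2^(−5.000) = 0.03125.
Combined: 46.92 × 0.03125 = 1.466 μGy/h.

1.47 μGy/h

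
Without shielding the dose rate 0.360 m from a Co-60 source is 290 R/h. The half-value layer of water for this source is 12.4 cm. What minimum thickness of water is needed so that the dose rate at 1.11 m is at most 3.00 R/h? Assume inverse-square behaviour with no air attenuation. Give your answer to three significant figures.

41.5 cm

At 1.11 m, distance alone gives (0.360/1.11)² = 0.1052, so 290 × 0.1052 = 30.51 R/h.
Further attenuation needed: 30.51/3.00 = 10.17.
n = log₂(10.17) = 3.346 half-value layers.
Thickness = 3.346 × 12.4 cm = 41.49 cm.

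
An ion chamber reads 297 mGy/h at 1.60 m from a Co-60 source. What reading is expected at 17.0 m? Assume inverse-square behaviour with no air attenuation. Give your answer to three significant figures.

Using I₁d₁² = I₂d₂², the rate at 17.0 m is
297 × (1.60/17.0)² = 297 × 0.008858 = 2.631 mGy/h.

2.63 mGy/h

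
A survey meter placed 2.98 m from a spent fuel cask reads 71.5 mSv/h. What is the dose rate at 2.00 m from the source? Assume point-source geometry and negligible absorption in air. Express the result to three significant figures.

Intensity scales as (d₁/d₂)², so scaling from 2.98 m to 2.00 m:
71.5 × (2.98/2.00)² = 71.5 × 2.220 = 158.7 mSv/h.

159 mSv/h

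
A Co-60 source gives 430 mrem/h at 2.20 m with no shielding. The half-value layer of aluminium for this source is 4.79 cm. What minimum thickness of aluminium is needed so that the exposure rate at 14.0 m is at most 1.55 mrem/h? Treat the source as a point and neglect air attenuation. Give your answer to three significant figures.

At 14.0 m, distance alone gives (2.20/14.0)² = 0.02469, so 430 × 0.02469 = 10.62 mrem/h.
Further attenuation needed: 10.62/1.55 = 6.852.
n = log₂(6.852) = 2.777 half-value layers.
Thickness = 2.777 × 4.79 cm = 13.30 cm.

13.3 cm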